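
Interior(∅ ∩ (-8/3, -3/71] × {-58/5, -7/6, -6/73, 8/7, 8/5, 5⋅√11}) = ∅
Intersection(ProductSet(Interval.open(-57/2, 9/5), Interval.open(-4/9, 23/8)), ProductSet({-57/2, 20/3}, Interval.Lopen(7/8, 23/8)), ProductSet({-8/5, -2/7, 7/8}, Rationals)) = EmptySet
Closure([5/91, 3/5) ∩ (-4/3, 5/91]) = {5/91}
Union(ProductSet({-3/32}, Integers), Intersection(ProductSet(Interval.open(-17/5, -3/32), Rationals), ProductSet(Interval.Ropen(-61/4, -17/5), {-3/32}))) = ProductSet({-3/32}, Integers)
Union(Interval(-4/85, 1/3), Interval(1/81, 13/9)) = Interval(-4/85, 13/9)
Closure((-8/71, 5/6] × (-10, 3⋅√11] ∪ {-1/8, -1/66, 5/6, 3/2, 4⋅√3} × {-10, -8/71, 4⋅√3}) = ({-8/71, 5/6} × [-10, 3⋅√11]) ∪ ([-8/71, 5/6] × {-10, 3⋅√11}) ∪ ((-8/71, 5/6] × (-10, 3⋅√11]) ∪ ({-1/8, -1/66, 5/6, 3/2, 4⋅√3} × {-10, -8/71, 4⋅√3})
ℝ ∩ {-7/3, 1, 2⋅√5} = {-7/3, 1, 2⋅√5}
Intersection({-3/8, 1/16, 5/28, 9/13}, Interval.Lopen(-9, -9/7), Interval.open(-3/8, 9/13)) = EmptySet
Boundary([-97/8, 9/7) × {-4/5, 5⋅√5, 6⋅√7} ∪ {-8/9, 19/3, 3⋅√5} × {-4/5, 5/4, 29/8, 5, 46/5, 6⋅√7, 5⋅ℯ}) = ([-97/8, 9/7] × {-4/5, 5⋅√5, 6⋅√7}) ∪ ({-8/9, 19/3, 3⋅√5} × {-4/5, 5/4, 29/8, 5, 46/5, 6⋅√7, 5⋅ℯ})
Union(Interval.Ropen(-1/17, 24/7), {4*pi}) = Union({4*pi}, Interval.Ropen(-1/17, 24/7))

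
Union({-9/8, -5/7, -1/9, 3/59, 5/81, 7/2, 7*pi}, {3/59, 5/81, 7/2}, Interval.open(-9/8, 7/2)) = Union({7*pi}, Interval(-9/8, 7/2))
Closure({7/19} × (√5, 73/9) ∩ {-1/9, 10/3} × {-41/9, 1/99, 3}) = ∅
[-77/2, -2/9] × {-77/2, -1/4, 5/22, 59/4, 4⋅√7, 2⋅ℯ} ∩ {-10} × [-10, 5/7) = {-10} × {-1/4, 5/22}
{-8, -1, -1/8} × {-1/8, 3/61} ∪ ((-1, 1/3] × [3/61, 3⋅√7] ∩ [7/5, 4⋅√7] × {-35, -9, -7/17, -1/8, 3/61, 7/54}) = {-8, -1, -1/8} × {-1/8, 3/61}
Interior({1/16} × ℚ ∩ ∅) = ∅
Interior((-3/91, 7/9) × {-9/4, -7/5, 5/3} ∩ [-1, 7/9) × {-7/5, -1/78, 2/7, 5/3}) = ∅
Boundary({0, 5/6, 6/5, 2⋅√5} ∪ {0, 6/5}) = {0, 5/6, 6/5, 2⋅√5}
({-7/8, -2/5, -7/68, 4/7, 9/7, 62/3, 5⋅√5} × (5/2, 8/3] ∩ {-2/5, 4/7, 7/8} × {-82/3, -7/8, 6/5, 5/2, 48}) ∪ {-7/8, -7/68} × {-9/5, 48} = {-7/8, -7/68} × {-9/5, 48}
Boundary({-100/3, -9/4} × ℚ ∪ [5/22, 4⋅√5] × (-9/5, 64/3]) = ({-100/3, -9/4} × (-∞, ∞)) ∪ ({5/22, 4⋅√5} × [-9/5, 64/3]) ∪ ([5/22, 4⋅√5] × {-9/5, 64/3})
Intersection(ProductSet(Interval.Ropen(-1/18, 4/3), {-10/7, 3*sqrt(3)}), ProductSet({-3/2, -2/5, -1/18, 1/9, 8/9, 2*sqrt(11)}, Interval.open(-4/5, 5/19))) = EmptySet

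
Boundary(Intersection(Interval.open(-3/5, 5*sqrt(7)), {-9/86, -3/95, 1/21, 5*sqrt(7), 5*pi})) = {-9/86, -3/95, 1/21}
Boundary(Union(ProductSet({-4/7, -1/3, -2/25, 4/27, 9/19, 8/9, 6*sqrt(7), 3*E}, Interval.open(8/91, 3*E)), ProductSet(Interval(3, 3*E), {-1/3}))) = Union(ProductSet({-4/7, -1/3, -2/25, 4/27, 9/19, 8/9, 6*sqrt(7), 3*E}, Interval(8/91, 3*E)), ProductSet(Interval(3, 3*E), {-1/3}))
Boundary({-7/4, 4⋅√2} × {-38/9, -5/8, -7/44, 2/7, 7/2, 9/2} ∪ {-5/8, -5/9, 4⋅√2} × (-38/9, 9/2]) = ({-5/8, -5/9, 4⋅√2} × [-38/9, 9/2]) ∪ ({-7/4, 4⋅√2} × {-38/9, -5/8, -7/44, 2/7, 7/2, 9/2})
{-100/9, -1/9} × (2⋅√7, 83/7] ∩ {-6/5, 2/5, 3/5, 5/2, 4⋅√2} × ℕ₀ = ∅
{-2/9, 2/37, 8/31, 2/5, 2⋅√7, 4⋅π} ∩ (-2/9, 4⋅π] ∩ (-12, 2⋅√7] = {2/37, 8/31, 2/5, 2⋅√7}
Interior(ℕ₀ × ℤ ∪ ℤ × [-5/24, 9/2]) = ∅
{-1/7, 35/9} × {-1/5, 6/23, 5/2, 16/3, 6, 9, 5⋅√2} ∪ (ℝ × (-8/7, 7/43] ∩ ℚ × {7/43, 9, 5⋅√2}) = (ℚ × {7/43}) ∪ ({-1/7, 35/9} × {-1/5, 6/23, 5/2, 16/3, 6, 9, 5⋅√2})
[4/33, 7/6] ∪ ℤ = ℤ ∪ [4/33, 7/6]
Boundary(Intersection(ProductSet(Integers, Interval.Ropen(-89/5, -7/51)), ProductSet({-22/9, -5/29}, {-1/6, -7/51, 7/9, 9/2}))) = EmptySet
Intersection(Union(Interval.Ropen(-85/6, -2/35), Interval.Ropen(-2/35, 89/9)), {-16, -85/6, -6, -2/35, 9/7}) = {-85/6, -6, -2/35, 9/7}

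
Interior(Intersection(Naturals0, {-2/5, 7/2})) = EmptySet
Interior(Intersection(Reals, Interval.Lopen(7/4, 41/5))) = Interval.open(7/4, 41/5)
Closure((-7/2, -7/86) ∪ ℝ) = (-∞, ∞)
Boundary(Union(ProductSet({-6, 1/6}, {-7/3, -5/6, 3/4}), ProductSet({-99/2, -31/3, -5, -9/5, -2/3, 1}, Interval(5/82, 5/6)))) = Union(ProductSet({-6, 1/6}, {-7/3, -5/6, 3/4}), ProductSet({-99/2, -31/3, -5, -9/5, -2/3, 1}, Interval(5/82, 5/6)))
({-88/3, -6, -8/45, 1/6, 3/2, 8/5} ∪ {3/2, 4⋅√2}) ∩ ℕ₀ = ∅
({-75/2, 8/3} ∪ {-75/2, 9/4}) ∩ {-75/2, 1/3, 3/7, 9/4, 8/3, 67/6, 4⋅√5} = {-75/2, 9/4, 8/3}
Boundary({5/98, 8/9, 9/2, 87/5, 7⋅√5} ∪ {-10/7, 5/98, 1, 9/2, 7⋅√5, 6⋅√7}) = {-10/7, 5/98, 8/9, 1, 9/2, 87/5, 7⋅√5, 6⋅√7}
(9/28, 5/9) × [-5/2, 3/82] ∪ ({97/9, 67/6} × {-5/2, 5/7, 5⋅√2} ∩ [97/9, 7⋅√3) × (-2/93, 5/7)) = (9/28, 5/9) × [-5/2, 3/82]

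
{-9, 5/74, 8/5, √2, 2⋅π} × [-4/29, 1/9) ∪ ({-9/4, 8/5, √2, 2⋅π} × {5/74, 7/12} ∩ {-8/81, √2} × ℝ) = ({√2} × {5/74, 7/12}) ∪ ({-9, 5/74, 8/5, √2, 2⋅π} × [-4/29, 1/9))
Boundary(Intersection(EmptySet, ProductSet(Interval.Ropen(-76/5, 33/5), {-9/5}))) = EmptySet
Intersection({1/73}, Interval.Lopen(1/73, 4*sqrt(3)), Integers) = EmptySet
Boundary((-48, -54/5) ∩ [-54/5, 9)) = ∅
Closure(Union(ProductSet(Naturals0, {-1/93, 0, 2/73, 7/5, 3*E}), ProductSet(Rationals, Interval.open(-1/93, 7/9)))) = Union(ProductSet(Naturals0, {-1/93, 0, 2/73, 7/5, 3*E}), ProductSet(Reals, Interval(-1/93, 7/9)))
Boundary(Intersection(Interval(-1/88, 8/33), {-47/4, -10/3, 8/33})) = {8/33}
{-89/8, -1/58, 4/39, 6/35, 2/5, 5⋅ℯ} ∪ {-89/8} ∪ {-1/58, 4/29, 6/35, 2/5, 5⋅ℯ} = {-89/8, -1/58, 4/39, 4/29, 6/35, 2/5, 5⋅ℯ}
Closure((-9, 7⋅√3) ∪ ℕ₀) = [-9, 7⋅√3] ∪ ℕ₀ ∪ (ℕ₀ \ (-9, 7⋅√3))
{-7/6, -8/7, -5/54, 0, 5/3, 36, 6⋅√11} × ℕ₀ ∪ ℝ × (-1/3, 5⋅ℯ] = (ℝ × (-1/3, 5⋅ℯ]) ∪ ({-7/6, -8/7, -5/54, 0, 5/3, 36, 6⋅√11} × ℕ₀)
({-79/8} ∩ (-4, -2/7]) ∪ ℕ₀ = ℕ₀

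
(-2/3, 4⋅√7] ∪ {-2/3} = [-2/3, 4⋅√7]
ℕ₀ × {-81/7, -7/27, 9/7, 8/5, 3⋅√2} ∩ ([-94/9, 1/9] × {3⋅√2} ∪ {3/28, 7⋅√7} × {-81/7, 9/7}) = {0} × {3⋅√2}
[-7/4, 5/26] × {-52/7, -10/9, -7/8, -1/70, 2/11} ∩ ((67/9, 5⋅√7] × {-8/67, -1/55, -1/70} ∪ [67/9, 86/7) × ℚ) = ∅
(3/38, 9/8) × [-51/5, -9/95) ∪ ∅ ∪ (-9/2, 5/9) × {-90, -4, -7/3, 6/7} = ((-9/2, 5/9) × {-90, -4, -7/3, 6/7}) ∪ ((3/38, 9/8) × [-51/5, -9/95))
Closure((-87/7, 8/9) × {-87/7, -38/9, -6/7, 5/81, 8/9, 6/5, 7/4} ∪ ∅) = [-87/7, 8/9] × {-87/7, -38/9, -6/7, 5/81, 8/9, 6/5, 7/4}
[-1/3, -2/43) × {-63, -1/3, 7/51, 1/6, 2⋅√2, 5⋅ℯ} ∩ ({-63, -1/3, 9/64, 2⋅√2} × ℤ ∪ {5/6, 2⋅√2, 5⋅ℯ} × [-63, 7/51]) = {-1/3} × {-63}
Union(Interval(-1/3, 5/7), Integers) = Union(Integers, Interval(-1/3, 5/7))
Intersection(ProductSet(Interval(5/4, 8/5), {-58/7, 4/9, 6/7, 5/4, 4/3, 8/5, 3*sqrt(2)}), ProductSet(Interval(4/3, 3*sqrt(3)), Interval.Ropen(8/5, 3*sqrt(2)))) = ProductSet(Interval(4/3, 8/5), {8/5})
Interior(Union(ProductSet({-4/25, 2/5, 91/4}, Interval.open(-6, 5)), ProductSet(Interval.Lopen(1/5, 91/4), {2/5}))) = EmptySet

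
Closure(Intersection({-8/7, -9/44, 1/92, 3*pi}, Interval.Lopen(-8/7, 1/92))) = {-9/44, 1/92}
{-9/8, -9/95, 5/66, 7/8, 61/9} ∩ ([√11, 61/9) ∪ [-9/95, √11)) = {-9/95, 5/66, 7/8}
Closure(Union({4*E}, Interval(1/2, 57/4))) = Interval(1/2, 57/4)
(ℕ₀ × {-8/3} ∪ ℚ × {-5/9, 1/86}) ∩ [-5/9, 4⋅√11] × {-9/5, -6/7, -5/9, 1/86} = (ℚ ∩ [-5/9, 4⋅√11]) × {-5/9, 1/86}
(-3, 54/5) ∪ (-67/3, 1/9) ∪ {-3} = (-67/3, 54/5)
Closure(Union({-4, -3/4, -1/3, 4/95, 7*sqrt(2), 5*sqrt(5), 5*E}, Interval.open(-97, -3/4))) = Union({-1/3, 4/95, 7*sqrt(2), 5*sqrt(5), 5*E}, Interval(-97, -3/4))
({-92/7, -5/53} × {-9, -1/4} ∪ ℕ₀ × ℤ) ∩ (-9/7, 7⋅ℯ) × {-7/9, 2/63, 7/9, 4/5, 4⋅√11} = ∅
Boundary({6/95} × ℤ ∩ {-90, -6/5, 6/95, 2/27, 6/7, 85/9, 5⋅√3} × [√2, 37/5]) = {6/95} × {2, 3, …, 7}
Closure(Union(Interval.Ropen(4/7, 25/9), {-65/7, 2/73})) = Union({-65/7, 2/73}, Interval(4/7, 25/9))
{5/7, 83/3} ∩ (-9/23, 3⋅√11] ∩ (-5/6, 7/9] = {5/7}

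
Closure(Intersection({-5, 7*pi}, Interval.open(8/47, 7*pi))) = EmptySet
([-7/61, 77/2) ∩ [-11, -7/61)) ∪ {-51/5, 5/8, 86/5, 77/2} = {-51/5, 5/8, 86/5, 77/2}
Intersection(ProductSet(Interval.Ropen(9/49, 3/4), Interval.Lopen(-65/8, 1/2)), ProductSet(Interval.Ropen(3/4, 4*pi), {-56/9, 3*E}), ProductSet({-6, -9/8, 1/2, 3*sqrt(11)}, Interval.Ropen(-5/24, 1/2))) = EmptySet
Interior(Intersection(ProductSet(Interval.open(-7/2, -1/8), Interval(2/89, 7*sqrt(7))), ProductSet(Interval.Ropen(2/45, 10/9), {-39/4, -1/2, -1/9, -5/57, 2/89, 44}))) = EmptySet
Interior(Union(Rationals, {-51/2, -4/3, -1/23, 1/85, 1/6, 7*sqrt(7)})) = EmptySet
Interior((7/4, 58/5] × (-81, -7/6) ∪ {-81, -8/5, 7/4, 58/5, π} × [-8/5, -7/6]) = (7/4, 58/5) × (-81, -7/6)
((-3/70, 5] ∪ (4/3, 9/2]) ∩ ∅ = ∅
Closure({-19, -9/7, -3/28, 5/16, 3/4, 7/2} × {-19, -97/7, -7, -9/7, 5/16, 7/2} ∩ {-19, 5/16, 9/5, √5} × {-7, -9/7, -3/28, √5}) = {-19, 5/16} × {-7, -9/7}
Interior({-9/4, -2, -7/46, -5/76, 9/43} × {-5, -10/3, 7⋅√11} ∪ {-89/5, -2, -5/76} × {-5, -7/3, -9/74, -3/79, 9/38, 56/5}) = ∅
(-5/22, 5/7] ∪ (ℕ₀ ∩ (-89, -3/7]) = (-5/22, 5/7]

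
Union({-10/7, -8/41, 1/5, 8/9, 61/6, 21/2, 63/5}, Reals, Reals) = Reals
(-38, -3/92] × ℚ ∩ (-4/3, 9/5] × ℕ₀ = (-4/3, -3/92] × ℕ₀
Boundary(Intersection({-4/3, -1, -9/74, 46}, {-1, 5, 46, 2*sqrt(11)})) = {-1, 46}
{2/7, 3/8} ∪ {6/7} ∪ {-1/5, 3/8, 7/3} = {-1/5, 2/7, 3/8, 6/7, 7/3}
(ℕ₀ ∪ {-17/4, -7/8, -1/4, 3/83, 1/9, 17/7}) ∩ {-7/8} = {-7/8}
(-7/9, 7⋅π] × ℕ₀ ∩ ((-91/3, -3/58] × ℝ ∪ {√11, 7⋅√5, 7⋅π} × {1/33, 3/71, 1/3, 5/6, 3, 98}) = ((-7/9, -3/58] × ℕ₀) ∪ ({√11, 7⋅√5, 7⋅π} × {3, 98})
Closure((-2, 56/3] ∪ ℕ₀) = [-2, 56/3] ∪ ℕ₀ ∪ (ℕ₀ \ (-2, 56/3))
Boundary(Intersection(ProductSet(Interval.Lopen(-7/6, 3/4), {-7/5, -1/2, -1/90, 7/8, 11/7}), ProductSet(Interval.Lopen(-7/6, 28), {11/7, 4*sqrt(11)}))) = ProductSet(Interval(-7/6, 3/4), {11/7})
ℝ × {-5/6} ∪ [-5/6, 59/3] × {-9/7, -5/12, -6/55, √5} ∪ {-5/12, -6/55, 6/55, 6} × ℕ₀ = (ℝ × {-5/6}) ∪ ({-5/12, -6/55, 6/55, 6} × ℕ₀) ∪ ([-5/6, 59/3] × {-9/7, -5/12, -6/55, √5})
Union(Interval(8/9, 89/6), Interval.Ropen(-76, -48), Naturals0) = Union(Interval.Ropen(-76, -48), Interval(8/9, 89/6), Naturals0)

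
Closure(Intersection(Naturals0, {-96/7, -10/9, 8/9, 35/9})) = EmptySet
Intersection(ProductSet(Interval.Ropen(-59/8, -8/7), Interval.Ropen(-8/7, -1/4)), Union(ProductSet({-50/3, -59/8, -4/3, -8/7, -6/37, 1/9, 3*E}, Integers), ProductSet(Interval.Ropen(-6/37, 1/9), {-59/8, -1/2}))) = ProductSet({-59/8, -4/3}, Range(-1, 0, 1))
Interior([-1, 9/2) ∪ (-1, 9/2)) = (-1, 9/2)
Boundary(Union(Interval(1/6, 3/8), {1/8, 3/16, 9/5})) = {1/8, 1/6, 3/8, 9/5}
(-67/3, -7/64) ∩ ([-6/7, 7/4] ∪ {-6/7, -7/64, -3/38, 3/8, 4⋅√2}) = [-6/7, -7/64)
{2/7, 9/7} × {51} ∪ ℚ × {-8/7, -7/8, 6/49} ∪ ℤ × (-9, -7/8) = ({2/7, 9/7} × {51}) ∪ (ℚ × {-8/7, -7/8, 6/49}) ∪ (ℤ × (-9, -7/8))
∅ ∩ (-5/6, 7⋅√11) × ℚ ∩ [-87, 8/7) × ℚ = ∅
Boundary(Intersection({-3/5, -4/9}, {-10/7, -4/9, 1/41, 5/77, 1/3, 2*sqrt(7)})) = {-4/9}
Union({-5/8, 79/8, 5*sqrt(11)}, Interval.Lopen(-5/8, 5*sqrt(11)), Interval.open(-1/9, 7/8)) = Interval(-5/8, 5*sqrt(11))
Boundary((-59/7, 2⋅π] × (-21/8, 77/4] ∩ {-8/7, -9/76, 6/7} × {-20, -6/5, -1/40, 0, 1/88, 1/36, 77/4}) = {-8/7, -9/76, 6/7} × {-6/5, -1/40, 0, 1/88, 1/36, 77/4}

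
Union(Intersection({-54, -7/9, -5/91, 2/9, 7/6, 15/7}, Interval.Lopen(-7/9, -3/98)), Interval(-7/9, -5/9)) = Union({-5/91}, Interval(-7/9, -5/9))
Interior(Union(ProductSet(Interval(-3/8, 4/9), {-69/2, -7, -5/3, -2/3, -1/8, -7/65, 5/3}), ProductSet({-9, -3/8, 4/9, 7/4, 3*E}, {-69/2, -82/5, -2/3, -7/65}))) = EmptySet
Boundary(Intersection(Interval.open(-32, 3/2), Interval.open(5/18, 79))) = {5/18, 3/2}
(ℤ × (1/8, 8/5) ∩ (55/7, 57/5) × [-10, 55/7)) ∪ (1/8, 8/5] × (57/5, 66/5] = ({8, 9, 10, 11} × (1/8, 8/5)) ∪ ((1/8, 8/5] × (57/5, 66/5])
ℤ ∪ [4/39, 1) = ℤ ∪ [4/39, 1]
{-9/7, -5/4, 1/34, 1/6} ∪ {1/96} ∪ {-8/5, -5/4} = {-8/5, -9/7, -5/4, 1/96, 1/34, 1/6}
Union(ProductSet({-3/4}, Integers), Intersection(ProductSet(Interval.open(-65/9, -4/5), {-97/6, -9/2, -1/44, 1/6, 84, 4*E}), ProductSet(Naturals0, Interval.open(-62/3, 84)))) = ProductSet({-3/4}, Integers)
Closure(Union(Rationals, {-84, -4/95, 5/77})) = Reals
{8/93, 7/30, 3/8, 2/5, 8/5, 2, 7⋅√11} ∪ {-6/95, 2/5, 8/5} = {-6/95, 8/93, 7/30, 3/8, 2/5, 8/5, 2, 7⋅√11}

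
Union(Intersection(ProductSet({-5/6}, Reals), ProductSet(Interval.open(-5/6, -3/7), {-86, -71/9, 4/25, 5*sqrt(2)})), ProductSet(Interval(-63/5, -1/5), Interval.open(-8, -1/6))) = ProductSet(Interval(-63/5, -1/5), Interval.open(-8, -1/6))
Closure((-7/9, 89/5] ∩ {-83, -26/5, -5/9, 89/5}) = {-5/9, 89/5}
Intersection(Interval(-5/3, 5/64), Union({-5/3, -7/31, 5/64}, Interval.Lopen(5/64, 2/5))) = {-5/3, -7/31, 5/64}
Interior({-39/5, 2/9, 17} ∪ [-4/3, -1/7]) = (-4/3, -1/7)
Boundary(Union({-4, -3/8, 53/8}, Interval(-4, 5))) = {-4, 5, 53/8}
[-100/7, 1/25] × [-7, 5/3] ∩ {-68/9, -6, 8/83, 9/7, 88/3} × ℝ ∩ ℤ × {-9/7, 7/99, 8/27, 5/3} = {-6} × {-9/7, 7/99, 8/27, 5/3}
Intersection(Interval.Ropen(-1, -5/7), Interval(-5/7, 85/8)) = EmptySet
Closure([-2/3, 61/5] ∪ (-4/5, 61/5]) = [-4/5, 61/5]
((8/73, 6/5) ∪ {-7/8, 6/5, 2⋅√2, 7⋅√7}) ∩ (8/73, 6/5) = (8/73, 6/5)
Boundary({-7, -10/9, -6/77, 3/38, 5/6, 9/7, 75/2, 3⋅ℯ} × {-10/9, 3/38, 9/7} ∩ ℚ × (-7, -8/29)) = {-7, -10/9, -6/77, 3/38, 5/6, 9/7, 75/2} × {-10/9}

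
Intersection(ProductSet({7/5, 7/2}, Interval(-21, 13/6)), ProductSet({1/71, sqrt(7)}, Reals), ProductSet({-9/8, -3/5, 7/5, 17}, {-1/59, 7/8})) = EmptySet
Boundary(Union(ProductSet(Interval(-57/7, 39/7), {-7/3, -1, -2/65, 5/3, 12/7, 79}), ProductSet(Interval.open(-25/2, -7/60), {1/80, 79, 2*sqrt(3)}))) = Union(ProductSet(Interval(-25/2, -7/60), {1/80, 79, 2*sqrt(3)}), ProductSet(Interval(-57/7, 39/7), {-7/3, -1, -2/65, 5/3, 12/7, 79}))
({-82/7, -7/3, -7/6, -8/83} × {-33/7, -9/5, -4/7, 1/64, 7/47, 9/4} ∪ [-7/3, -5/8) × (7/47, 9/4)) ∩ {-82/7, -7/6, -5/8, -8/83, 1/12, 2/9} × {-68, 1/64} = {-82/7, -7/6, -8/83} × {1/64}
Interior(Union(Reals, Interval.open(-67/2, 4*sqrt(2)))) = Interval(-oo, oo)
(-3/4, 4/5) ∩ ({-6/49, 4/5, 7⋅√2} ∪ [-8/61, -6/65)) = [-8/61, -6/65)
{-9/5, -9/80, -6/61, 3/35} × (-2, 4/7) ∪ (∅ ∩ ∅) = {-9/5, -9/80, -6/61, 3/35} × (-2, 4/7)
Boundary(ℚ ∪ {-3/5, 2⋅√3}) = ℝ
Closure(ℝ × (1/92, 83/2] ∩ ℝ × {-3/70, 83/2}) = ℝ × {83/2}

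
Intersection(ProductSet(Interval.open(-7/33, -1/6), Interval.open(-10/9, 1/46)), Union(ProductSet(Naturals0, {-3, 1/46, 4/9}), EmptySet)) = EmptySet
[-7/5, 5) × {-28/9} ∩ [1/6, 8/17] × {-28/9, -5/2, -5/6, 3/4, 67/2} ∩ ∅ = ∅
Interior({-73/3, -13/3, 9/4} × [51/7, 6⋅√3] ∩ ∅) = ∅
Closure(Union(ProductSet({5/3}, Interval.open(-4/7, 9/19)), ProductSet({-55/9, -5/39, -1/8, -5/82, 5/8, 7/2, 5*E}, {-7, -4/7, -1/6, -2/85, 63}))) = Union(ProductSet({5/3}, Interval(-4/7, 9/19)), ProductSet({-55/9, -5/39, -1/8, -5/82, 5/8, 7/2, 5*E}, {-7, -4/7, -1/6, -2/85, 63}))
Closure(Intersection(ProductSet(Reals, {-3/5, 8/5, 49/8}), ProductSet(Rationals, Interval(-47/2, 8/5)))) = ProductSet(Reals, {-3/5, 8/5})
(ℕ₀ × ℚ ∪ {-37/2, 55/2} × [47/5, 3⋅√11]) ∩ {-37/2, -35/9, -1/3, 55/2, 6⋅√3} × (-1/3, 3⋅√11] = {-37/2, 55/2} × [47/5, 3⋅√11]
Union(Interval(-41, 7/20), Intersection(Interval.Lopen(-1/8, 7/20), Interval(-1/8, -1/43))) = Interval(-41, 7/20)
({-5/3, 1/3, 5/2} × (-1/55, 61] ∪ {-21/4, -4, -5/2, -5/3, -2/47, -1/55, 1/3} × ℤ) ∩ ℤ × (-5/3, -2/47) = {-4} × {-1}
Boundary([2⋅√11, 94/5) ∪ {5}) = {5, 94/5, 2⋅√11}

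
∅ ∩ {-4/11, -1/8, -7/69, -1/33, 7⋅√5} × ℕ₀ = ∅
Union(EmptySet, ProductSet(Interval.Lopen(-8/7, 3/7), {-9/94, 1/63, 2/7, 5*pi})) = ProductSet(Interval.Lopen(-8/7, 3/7), {-9/94, 1/63, 2/7, 5*pi})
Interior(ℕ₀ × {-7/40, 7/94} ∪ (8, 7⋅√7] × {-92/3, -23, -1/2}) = ∅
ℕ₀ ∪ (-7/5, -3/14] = (-7/5, -3/14] ∪ ℕ₀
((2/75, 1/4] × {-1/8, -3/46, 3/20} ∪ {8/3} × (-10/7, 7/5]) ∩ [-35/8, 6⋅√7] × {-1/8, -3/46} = ((2/75, 1/4] ∪ {8/3}) × {-1/8, -3/46}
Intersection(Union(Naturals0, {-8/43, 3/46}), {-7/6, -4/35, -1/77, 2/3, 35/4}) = EmptySet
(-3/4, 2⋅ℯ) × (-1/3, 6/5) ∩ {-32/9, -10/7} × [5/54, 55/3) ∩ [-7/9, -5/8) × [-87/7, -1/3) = ∅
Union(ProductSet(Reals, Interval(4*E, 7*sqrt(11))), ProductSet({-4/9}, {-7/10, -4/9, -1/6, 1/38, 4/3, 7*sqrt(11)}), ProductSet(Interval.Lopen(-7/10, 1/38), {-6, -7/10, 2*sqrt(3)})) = Union(ProductSet({-4/9}, {-7/10, -4/9, -1/6, 1/38, 4/3, 7*sqrt(11)}), ProductSet(Interval.Lopen(-7/10, 1/38), {-6, -7/10, 2*sqrt(3)}), ProductSet(Reals, Interval(4*E, 7*sqrt(11))))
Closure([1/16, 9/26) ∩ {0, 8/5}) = ∅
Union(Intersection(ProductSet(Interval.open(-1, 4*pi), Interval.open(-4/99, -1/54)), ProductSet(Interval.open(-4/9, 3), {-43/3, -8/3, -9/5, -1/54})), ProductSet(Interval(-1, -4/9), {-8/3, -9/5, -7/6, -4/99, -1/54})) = ProductSet(Interval(-1, -4/9), {-8/3, -9/5, -7/6, -4/99, -1/54})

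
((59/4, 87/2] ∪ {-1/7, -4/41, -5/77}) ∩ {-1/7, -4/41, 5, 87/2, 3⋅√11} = {-1/7, -4/41, 87/2}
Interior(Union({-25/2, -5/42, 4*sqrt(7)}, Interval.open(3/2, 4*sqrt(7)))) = Interval.open(3/2, 4*sqrt(7))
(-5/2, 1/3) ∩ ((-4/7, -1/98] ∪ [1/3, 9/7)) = (-4/7, -1/98]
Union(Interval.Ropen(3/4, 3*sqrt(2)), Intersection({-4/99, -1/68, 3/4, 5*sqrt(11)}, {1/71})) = Interval.Ropen(3/4, 3*sqrt(2))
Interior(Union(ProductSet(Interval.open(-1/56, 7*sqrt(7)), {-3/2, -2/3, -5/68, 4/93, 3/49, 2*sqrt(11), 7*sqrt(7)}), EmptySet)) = EmptySet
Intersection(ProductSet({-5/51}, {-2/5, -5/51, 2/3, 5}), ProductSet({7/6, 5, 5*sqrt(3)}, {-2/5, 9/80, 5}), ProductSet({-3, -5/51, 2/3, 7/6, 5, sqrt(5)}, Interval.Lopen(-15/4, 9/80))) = EmptySet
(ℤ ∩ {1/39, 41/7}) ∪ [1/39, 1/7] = [1/39, 1/7]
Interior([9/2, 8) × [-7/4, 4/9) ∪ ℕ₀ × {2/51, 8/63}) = ((9/2, 8) \ ℕ₀ \ (9/2, 8) × (-7/4, 4/9)) ∪ ((9/2, 8) × ((-7/4, 2/51) ∪ (2/51, 8/63) ∪ (8/63, 4/9))) ∪ (((ℕ₀ \ ({9/2} ∪ (ℕ₀ \ (9/2, 8)))) ∪ (ℕ₀ \ ([9/2, 8] ∪ (ℕ₀ \ (9/2, 8))))) × {2/51, 8/63})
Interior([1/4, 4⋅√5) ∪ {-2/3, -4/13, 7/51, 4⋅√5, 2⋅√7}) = (1/4, 4⋅√5)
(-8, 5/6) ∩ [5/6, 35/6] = ∅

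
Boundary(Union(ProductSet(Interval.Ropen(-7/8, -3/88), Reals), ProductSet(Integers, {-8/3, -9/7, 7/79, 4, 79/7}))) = Union(ProductSet(Complement(Integers, Interval.open(-7/8, -3/88)), {-8/3, -9/7, 7/79, 4, 79/7}), ProductSet({-7/8, -3/88}, Reals))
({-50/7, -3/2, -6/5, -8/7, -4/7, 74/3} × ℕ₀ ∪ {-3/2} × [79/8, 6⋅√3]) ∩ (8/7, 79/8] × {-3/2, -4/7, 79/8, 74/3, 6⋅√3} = ∅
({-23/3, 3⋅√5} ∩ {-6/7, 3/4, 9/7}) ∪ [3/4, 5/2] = [3/4, 5/2]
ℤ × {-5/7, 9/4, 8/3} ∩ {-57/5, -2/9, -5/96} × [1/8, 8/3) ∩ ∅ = ∅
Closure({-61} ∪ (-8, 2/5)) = {-61} ∪ [-8, 2/5]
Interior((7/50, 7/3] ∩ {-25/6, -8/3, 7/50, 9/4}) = ∅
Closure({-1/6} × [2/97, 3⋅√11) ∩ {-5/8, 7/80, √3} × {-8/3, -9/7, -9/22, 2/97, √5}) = ∅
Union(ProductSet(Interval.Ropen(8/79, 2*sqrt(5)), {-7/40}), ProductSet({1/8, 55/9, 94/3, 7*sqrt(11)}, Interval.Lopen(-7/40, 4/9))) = Union(ProductSet({1/8, 55/9, 94/3, 7*sqrt(11)}, Interval.Lopen(-7/40, 4/9)), ProductSet(Interval.Ropen(8/79, 2*sqrt(5)), {-7/40}))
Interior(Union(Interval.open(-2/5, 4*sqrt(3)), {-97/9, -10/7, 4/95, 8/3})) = Interval.open(-2/5, 4*sqrt(3))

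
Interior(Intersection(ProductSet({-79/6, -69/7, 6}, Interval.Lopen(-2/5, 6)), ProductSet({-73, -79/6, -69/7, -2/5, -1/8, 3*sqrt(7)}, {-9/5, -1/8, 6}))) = EmptySet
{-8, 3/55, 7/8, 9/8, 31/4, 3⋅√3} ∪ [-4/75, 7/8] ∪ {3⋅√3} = {-8, 9/8, 31/4, 3⋅√3} ∪ [-4/75, 7/8]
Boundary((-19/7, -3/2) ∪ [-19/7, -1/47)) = {-19/7, -1/47}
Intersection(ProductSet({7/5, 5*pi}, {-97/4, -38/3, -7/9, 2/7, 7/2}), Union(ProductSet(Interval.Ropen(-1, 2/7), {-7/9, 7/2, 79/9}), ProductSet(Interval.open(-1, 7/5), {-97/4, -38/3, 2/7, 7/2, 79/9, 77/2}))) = EmptySet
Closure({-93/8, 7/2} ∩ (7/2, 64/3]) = ∅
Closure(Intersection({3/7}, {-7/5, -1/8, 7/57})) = EmptySet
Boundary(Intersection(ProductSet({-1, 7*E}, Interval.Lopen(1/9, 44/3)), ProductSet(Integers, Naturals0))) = ProductSet({-1}, Range(1, 15, 1))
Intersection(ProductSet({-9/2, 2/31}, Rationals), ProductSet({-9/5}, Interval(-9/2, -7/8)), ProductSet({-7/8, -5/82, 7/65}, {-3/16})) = EmptySet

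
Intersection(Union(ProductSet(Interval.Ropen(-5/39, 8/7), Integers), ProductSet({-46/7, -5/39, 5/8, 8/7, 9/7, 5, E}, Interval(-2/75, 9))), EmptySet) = EmptySet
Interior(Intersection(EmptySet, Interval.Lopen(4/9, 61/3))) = EmptySet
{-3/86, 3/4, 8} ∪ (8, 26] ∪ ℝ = (-∞, ∞)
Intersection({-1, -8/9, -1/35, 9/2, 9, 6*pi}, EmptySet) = EmptySet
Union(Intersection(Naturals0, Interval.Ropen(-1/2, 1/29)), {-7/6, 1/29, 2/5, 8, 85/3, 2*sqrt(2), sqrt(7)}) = Union({-7/6, 1/29, 2/5, 8, 85/3, 2*sqrt(2), sqrt(7)}, Range(0, 1, 1))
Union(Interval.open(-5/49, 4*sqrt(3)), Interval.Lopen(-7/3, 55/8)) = Interval.open(-7/3, 4*sqrt(3))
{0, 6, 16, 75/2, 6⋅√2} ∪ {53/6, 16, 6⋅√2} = {0, 6, 53/6, 16, 75/2, 6⋅√2}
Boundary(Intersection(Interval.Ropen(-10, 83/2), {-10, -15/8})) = {-10, -15/8}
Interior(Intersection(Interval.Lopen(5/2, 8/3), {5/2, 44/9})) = EmptySet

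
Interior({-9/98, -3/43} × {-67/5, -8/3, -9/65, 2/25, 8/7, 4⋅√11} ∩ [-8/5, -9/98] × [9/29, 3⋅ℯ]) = ∅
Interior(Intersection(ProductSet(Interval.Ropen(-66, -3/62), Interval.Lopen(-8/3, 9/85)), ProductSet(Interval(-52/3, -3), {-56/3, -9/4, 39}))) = EmptySet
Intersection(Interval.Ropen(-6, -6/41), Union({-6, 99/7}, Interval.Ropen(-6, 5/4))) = Interval.Ropen(-6, -6/41)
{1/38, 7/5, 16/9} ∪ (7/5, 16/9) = {1/38} ∪ [7/5, 16/9]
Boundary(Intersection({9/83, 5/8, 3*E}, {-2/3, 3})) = EmptySet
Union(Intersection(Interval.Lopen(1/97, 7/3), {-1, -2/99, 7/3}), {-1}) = {-1, 7/3}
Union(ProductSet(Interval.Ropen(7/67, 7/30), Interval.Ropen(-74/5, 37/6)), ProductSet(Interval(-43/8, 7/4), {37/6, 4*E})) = Union(ProductSet(Interval(-43/8, 7/4), {37/6, 4*E}), ProductSet(Interval.Ropen(7/67, 7/30), Interval.Ropen(-74/5, 37/6)))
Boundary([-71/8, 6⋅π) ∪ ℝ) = ∅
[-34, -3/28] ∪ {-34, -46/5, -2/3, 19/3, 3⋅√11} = [-34, -3/28] ∪ {19/3, 3⋅√11}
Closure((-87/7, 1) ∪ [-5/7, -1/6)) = [-87/7, 1]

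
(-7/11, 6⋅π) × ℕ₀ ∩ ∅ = ∅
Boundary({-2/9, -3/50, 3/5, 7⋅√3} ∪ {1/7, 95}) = {-2/9, -3/50, 1/7, 3/5, 95, 7⋅√3}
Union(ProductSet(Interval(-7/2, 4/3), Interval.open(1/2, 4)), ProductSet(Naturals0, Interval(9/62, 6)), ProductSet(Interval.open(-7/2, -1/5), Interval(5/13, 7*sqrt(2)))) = Union(ProductSet(Interval.open(-7/2, -1/5), Interval(5/13, 7*sqrt(2))), ProductSet(Interval(-7/2, 4/3), Interval.open(1/2, 4)), ProductSet(Naturals0, Interval(9/62, 6)))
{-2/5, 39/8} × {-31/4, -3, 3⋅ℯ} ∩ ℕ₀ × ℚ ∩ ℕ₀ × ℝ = ∅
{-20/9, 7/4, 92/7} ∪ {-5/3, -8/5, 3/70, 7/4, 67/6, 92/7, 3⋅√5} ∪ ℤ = ℤ ∪ {-20/9, -5/3, -8/5, 3/70, 7/4, 67/6, 92/7, 3⋅√5}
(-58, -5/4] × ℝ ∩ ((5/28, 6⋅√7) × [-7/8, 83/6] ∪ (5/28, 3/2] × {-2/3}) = ∅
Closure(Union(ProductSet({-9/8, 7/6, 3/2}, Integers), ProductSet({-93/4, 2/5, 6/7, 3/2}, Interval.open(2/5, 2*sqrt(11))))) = Union(ProductSet({-9/8, 7/6, 3/2}, Integers), ProductSet({-93/4, 2/5, 6/7, 3/2}, Interval(2/5, 2*sqrt(11))))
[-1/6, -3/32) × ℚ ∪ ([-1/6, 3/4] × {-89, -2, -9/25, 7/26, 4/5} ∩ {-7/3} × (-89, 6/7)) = [-1/6, -3/32) × ℚ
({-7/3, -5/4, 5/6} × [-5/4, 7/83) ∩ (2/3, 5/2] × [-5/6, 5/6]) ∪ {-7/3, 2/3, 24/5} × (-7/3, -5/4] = ({5/6} × [-5/6, 7/83)) ∪ ({-7/3, 2/3, 24/5} × (-7/3, -5/4])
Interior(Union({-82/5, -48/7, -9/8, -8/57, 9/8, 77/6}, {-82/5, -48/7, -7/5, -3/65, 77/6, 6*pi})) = EmptySet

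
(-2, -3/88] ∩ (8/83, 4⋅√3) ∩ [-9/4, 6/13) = ∅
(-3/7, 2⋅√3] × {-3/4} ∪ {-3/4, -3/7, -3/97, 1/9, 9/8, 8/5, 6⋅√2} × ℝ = ((-3/7, 2⋅√3] × {-3/4}) ∪ ({-3/4, -3/7, -3/97, 1/9, 9/8, 8/5, 6⋅√2} × ℝ)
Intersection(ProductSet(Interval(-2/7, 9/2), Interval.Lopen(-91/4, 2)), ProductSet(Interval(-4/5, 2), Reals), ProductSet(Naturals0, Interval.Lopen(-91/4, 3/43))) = ProductSet(Range(0, 3, 1), Interval.Lopen(-91/4, 3/43))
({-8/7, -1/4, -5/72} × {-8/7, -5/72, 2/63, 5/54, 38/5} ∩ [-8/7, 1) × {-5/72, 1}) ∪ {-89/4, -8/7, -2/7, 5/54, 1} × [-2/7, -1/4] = ({-8/7, -1/4, -5/72} × {-5/72}) ∪ ({-89/4, -8/7, -2/7, 5/54, 1} × [-2/7, -1/4])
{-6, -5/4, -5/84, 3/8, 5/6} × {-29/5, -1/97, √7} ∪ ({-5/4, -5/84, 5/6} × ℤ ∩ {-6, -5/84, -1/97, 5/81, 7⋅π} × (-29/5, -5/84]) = ({-5/84} × {-5, -4, …, -1}) ∪ ({-6, -5/4, -5/84, 3/8, 5/6} × {-29/5, -1/97, √7})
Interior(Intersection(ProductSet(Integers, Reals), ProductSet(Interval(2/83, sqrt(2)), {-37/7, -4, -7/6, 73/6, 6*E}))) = EmptySet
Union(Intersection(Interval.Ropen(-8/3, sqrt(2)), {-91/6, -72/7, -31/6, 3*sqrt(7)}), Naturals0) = Naturals0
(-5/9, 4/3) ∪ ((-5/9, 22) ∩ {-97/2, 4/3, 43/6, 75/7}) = (-5/9, 4/3] ∪ {43/6, 75/7}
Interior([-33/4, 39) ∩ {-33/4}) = ∅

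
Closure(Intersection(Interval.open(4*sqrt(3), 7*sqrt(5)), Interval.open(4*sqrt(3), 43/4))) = Interval(4*sqrt(3), 43/4)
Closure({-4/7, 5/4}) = {-4/7, 5/4}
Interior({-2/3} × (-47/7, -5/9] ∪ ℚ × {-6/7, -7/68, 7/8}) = ∅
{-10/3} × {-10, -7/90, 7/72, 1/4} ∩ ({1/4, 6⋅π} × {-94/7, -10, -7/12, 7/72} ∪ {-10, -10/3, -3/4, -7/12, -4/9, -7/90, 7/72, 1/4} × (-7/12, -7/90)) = ∅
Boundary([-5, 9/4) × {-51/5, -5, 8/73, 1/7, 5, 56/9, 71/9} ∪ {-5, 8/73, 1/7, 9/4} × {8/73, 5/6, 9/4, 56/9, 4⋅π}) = ({-5, 8/73, 1/7, 9/4} × {8/73, 5/6, 9/4, 56/9, 4⋅π}) ∪ ([-5, 9/4] × {-51/5, -5, 8/73, 1/7, 5, 56/9, 71/9})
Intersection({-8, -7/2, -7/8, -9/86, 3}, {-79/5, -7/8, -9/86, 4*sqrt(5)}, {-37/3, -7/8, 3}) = {-7/8}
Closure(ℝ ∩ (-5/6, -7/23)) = [-5/6, -7/23]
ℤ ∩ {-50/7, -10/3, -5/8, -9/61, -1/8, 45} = {45}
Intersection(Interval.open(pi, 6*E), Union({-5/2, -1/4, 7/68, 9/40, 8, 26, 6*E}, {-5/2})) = {8}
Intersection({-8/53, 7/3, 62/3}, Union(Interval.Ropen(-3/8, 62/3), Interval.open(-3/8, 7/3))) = {-8/53, 7/3}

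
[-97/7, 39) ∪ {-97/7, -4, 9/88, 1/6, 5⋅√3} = [-97/7, 39)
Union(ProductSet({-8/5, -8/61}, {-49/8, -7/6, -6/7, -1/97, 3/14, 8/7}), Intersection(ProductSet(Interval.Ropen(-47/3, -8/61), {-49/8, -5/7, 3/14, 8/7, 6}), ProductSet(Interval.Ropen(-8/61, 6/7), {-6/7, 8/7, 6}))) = ProductSet({-8/5, -8/61}, {-49/8, -7/6, -6/7, -1/97, 3/14, 8/7})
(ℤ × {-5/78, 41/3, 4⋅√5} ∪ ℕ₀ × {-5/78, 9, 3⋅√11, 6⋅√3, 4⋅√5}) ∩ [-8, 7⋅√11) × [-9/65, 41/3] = ({-8, -7, …, 23} × {-5/78, 41/3, 4⋅√5}) ∪ ({0, 1, …, 23} × {-5/78, 9, 3⋅√11, 6⋅√3, 4⋅√5})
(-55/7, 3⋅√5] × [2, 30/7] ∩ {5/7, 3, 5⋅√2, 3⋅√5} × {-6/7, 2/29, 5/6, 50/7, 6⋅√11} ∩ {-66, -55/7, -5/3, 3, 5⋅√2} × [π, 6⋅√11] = ∅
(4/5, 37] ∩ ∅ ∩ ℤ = ∅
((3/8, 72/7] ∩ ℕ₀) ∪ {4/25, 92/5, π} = {4/25, 92/5, π} ∪ {1, 2, …, 10}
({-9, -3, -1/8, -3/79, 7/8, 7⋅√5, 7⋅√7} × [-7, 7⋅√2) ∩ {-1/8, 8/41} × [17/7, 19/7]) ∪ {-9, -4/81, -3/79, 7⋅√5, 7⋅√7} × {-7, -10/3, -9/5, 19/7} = ({-1/8} × [17/7, 19/7]) ∪ ({-9, -4/81, -3/79, 7⋅√5, 7⋅√7} × {-7, -10/3, -9/5, 19/7})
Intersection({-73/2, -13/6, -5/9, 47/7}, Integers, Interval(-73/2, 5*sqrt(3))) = EmptySet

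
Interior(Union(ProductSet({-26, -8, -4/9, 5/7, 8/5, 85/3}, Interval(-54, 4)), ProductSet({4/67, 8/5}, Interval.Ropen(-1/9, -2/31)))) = EmptySet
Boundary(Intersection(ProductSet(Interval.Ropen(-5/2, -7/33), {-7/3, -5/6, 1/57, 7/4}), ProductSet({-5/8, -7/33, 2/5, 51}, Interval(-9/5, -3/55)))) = ProductSet({-5/8}, {-5/6})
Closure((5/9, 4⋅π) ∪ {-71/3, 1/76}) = {-71/3, 1/76} ∪ [5/9, 4⋅π]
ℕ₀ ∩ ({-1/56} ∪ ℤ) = ℕ₀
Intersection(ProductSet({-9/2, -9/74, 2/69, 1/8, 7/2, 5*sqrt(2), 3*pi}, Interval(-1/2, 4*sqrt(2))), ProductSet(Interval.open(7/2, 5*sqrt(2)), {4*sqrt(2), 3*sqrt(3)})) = EmptySet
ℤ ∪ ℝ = ℝ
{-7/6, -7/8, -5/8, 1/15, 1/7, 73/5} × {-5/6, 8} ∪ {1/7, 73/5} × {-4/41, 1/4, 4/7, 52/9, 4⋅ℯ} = ({-7/6, -7/8, -5/8, 1/15, 1/7, 73/5} × {-5/6, 8}) ∪ ({1/7, 73/5} × {-4/41, 1/4, 4/7, 52/9, 4⋅ℯ})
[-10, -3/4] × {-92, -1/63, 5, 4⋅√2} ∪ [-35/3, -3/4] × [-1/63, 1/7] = ([-35/3, -3/4] × [-1/63, 1/7]) ∪ ([-10, -3/4] × {-92, -1/63, 5, 4⋅√2})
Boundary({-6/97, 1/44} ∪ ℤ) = ℤ ∪ {-6/97, 1/44}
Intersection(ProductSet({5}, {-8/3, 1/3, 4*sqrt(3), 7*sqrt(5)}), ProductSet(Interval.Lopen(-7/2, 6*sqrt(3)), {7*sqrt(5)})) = ProductSet({5}, {7*sqrt(5)})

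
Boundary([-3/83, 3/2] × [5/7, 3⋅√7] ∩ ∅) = ∅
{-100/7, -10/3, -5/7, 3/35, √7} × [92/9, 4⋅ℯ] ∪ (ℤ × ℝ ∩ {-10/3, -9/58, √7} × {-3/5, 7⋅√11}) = {-100/7, -10/3, -5/7, 3/35, √7} × [92/9, 4⋅ℯ]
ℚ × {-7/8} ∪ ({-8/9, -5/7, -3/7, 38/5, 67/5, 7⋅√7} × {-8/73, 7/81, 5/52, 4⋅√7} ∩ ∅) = ℚ × {-7/8}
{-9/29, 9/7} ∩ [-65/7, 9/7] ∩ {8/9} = ∅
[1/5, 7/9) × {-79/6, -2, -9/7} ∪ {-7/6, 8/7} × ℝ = ({-7/6, 8/7} × ℝ) ∪ ([1/5, 7/9) × {-79/6, -2, -9/7})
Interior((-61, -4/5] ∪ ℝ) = (-∞, ∞)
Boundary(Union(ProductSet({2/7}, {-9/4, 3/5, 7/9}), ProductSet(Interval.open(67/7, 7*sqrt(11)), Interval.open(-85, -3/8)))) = Union(ProductSet({2/7}, {-9/4, 3/5, 7/9}), ProductSet({67/7, 7*sqrt(11)}, Interval(-85, -3/8)), ProductSet(Interval(67/7, 7*sqrt(11)), {-85, -3/8}))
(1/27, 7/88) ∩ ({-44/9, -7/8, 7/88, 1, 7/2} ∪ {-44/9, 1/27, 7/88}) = ∅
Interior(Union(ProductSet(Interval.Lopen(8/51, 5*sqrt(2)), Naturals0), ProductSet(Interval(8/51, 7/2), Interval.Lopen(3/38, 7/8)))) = ProductSet(Interval.open(8/51, 7/2), Union(Complement(Interval.open(3/38, 7/8), Complement(Naturals0, Interval.open(3/38, 7/8))), Complement(Interval.open(3/38, 7/8), Union(Complement(Naturals0, Interval.open(3/38, 7/8)), Naturals0)), Complement(Naturals0, Union(Complement(Naturals0, Interval.open(3/38, 7/8)), {3/38, 7/8})), Complement(Naturals0, Union(Complement(Naturals0, Interval.open(3/38, 7/8)), Interval(3/38, 7/8)))))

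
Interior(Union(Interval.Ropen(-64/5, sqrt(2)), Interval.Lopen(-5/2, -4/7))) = Interval.open(-64/5, sqrt(2))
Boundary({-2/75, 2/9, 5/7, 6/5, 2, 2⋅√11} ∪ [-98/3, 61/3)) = {-98/3, 61/3}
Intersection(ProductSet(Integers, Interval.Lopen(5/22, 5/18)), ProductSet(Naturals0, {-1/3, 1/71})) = EmptySet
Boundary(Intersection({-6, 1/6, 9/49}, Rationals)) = {-6, 1/6, 9/49}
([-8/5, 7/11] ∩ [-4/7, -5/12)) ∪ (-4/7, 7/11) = [-4/7, 7/11)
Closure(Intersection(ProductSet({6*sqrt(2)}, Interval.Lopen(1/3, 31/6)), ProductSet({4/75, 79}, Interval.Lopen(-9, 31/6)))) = EmptySet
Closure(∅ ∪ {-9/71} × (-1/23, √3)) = {-9/71} × [-1/23, √3]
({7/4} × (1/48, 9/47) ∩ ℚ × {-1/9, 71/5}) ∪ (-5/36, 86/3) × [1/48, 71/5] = (-5/36, 86/3) × [1/48, 71/5]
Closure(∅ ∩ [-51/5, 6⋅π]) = ∅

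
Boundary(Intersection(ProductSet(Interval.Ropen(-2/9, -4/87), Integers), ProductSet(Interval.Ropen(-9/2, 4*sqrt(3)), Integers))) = ProductSet(Interval(-2/9, -4/87), Integers)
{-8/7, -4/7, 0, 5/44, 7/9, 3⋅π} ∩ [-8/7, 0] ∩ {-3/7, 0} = {0}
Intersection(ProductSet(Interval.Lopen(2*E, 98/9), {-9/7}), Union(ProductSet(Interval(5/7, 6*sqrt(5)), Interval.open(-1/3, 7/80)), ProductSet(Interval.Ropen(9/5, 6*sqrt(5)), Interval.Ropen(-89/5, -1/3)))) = ProductSet(Interval.Lopen(2*E, 98/9), {-9/7})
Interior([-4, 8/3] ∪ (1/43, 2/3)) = (-4, 8/3)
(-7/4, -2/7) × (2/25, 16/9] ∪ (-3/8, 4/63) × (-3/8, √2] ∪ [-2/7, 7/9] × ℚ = ([-2/7, 7/9] × ℚ) ∪ ((-7/4, -2/7) × (2/25, 16/9]) ∪ ((-3/8, 4/63) × (-3/8, √2])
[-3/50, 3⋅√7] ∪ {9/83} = [-3/50, 3⋅√7]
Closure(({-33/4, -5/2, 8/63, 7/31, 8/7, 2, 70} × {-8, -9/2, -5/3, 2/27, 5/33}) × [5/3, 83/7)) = ({-33/4, -5/2, 8/63, 7/31, 8/7, 2, 70} × {-8, -9/2, -5/3, 2/27, 5/33}) × [5/3, 83/7]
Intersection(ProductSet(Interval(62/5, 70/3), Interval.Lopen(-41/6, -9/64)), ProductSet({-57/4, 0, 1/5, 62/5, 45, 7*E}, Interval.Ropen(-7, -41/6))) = EmptySet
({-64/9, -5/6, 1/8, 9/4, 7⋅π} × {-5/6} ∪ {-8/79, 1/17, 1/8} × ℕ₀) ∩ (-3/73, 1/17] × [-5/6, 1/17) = {1/17} × {0}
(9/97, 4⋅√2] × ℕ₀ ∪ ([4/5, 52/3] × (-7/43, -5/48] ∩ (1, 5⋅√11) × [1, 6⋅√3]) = (9/97, 4⋅√2] × ℕ₀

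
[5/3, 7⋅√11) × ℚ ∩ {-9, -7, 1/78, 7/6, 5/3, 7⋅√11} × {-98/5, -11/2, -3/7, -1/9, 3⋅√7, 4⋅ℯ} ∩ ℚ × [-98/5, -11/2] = {5/3} × {-98/5, -11/2}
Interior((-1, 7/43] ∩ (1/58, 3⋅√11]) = (1/58, 7/43)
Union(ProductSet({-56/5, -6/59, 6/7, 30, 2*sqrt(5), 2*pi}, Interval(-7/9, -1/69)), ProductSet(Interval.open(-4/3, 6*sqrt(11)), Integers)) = Union(ProductSet({-56/5, -6/59, 6/7, 30, 2*sqrt(5), 2*pi}, Interval(-7/9, -1/69)), ProductSet(Interval.open(-4/3, 6*sqrt(11)), Integers))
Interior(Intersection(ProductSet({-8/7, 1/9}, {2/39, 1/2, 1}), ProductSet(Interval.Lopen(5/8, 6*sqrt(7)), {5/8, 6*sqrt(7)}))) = EmptySet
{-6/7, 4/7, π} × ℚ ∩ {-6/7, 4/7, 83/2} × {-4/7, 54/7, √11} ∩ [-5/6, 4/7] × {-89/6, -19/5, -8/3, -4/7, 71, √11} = {4/7} × {-4/7}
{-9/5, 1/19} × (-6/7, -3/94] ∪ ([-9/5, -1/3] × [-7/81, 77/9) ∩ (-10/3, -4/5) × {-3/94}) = ([-9/5, -4/5) × {-3/94}) ∪ ({-9/5, 1/19} × (-6/7, -3/94])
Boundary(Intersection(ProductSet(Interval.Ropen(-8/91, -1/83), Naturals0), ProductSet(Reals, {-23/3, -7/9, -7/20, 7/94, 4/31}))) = EmptySet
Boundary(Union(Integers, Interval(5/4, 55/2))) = Union(Complement(Integers, Interval.open(5/4, 55/2)), {5/4, 55/2})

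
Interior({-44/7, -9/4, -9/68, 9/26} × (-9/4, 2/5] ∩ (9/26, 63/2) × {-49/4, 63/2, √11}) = ∅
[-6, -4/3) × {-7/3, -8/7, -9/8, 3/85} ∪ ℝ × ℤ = (ℝ × ℤ) ∪ ([-6, -4/3) × {-7/3, -8/7, -9/8, 3/85})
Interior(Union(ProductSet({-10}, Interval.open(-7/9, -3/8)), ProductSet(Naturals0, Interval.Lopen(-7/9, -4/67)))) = EmptySet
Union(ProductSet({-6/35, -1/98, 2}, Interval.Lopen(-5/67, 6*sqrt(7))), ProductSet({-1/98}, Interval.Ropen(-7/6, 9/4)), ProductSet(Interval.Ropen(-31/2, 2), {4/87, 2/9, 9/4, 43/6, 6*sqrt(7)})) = Union(ProductSet({-1/98}, Interval.Ropen(-7/6, 9/4)), ProductSet({-6/35, -1/98, 2}, Interval.Lopen(-5/67, 6*sqrt(7))), ProductSet(Interval.Ropen(-31/2, 2), {4/87, 2/9, 9/4, 43/6, 6*sqrt(7)}))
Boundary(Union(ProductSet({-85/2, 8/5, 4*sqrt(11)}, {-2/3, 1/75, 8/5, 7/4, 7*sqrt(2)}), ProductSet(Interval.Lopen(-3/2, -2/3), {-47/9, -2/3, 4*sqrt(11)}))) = Union(ProductSet({-85/2, 8/5, 4*sqrt(11)}, {-2/3, 1/75, 8/5, 7/4, 7*sqrt(2)}), ProductSet(Interval(-3/2, -2/3), {-47/9, -2/3, 4*sqrt(11)}))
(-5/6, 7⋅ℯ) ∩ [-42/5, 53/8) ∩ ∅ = ∅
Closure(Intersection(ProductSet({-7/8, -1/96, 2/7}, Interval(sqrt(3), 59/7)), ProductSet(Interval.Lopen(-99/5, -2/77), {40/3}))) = EmptySet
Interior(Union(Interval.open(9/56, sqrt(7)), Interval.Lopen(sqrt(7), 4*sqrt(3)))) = Union(Interval.open(9/56, sqrt(7)), Interval.open(sqrt(7), 4*sqrt(3)))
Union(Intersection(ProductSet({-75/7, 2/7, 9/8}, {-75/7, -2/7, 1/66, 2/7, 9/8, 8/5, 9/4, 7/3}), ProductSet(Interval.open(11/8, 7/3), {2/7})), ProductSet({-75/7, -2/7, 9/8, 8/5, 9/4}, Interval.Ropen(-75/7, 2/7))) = ProductSet({-75/7, -2/7, 9/8, 8/5, 9/4}, Interval.Ropen(-75/7, 2/7))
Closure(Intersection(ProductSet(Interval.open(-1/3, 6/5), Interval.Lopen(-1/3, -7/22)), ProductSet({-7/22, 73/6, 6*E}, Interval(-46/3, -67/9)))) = EmptySet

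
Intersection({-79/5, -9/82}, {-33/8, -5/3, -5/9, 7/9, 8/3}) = EmptySet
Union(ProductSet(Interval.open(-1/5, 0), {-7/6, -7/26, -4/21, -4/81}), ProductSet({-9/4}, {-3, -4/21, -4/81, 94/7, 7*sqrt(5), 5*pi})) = Union(ProductSet({-9/4}, {-3, -4/21, -4/81, 94/7, 7*sqrt(5), 5*pi}), ProductSet(Interval.open(-1/5, 0), {-7/6, -7/26, -4/21, -4/81}))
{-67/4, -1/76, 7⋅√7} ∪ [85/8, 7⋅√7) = {-67/4, -1/76} ∪ [85/8, 7⋅√7]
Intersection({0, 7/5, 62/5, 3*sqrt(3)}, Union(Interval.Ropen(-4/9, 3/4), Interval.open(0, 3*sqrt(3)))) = {0, 7/5}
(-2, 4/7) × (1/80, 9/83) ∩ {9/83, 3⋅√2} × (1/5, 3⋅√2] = ∅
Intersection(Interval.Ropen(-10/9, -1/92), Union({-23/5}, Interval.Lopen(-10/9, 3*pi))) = Interval.open(-10/9, -1/92)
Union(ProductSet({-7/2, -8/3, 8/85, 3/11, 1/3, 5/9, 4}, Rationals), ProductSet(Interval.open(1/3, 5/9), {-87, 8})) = Union(ProductSet({-7/2, -8/3, 8/85, 3/11, 1/3, 5/9, 4}, Rationals), ProductSet(Interval.open(1/3, 5/9), {-87, 8}))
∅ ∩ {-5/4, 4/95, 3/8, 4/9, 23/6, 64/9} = ∅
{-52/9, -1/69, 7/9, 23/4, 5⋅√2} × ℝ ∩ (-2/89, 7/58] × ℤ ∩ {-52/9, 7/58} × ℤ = ∅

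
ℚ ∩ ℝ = ℚ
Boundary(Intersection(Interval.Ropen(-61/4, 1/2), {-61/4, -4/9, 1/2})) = {-61/4, -4/9}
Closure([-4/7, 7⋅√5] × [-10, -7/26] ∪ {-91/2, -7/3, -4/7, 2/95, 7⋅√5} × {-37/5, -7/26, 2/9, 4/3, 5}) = ([-4/7, 7⋅√5] × [-10, -7/26]) ∪ ({-91/2, -7/3, -4/7, 2/95, 7⋅√5} × {-37/5, -7/26, 2/9, 4/3, 5})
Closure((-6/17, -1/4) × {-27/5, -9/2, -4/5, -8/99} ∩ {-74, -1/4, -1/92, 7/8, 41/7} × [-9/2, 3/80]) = ∅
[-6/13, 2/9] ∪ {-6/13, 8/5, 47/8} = [-6/13, 2/9] ∪ {8/5, 47/8}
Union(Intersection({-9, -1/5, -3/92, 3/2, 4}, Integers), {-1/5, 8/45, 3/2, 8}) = {-9, -1/5, 8/45, 3/2, 4, 8}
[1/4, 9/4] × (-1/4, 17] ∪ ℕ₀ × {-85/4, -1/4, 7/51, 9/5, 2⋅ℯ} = (ℕ₀ × {-85/4, -1/4, 7/51, 9/5, 2⋅ℯ}) ∪ ([1/4, 9/4] × (-1/4, 17])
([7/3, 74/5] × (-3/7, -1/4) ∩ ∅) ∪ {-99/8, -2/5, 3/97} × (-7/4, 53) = {-99/8, -2/5, 3/97} × (-7/4, 53)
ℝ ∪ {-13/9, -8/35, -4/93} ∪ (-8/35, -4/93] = (-∞, ∞)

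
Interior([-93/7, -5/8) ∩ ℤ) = ∅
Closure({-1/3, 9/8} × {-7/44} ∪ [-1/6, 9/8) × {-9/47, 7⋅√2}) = ({-1/3, 9/8} × {-7/44}) ∪ ([-1/6, 9/8] × {-9/47, 7⋅√2})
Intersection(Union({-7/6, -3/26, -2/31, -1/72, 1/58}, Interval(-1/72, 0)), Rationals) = Union({-7/6, -3/26, -2/31, 1/58}, Intersection(Interval(-1/72, 0), Rationals))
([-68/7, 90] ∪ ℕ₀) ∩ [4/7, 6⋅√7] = [4/7, 6⋅√7] ∪ {1, 2, …, 15}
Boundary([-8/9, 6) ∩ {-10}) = ∅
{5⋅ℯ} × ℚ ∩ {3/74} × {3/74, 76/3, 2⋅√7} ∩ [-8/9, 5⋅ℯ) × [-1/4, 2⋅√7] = ∅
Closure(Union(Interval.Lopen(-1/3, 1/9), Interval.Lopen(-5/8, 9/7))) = Interval(-5/8, 9/7)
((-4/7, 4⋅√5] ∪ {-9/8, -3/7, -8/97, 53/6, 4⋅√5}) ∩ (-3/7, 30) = (-3/7, 4⋅√5]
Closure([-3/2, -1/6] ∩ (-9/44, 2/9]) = [-9/44, -1/6]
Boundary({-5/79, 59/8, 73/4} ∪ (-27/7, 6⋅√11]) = {-27/7, 6⋅√11}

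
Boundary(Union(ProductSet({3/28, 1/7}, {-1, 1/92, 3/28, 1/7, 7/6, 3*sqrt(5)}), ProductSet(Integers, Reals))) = Union(ProductSet({3/28, 1/7}, {-1, 1/92, 3/28, 1/7, 7/6, 3*sqrt(5)}), ProductSet(Integers, Reals))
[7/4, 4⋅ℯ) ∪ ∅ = [7/4, 4⋅ℯ)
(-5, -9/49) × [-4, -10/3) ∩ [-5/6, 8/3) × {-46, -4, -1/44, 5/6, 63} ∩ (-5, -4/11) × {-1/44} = ∅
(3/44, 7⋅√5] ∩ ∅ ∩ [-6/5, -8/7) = ∅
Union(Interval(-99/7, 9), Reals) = Interval(-oo, oo)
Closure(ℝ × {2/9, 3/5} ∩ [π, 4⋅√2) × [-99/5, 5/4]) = [π, 4⋅√2] × {2/9, 3/5}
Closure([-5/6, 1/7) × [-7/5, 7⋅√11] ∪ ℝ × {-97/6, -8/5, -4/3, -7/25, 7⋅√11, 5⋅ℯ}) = ([-5/6, 1/7] × [-7/5, 7⋅√11]) ∪ ((-∞, ∞) × {-97/6, -8/5, -4/3, -7/25, 7⋅√11, 5⋅ℯ})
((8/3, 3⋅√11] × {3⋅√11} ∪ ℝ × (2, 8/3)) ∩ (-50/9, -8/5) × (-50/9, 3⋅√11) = (-50/9, -8/5) × (2, 8/3)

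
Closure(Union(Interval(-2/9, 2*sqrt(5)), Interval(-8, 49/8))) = Interval(-8, 49/8)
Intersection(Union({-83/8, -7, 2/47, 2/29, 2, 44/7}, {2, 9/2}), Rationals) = {-83/8, -7, 2/47, 2/29, 2, 9/2, 44/7}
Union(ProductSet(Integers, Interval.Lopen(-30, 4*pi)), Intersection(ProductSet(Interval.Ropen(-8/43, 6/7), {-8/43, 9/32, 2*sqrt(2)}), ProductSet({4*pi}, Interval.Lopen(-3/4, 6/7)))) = ProductSet(Integers, Interval.Lopen(-30, 4*pi))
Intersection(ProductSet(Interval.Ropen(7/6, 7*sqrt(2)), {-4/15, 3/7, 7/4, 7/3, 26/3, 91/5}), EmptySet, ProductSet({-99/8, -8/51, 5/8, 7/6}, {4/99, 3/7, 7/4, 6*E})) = EmptySet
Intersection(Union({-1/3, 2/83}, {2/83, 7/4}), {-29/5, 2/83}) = {2/83}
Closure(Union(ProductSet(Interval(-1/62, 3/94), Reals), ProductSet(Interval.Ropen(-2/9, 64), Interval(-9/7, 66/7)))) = Union(ProductSet(Interval(-2/9, 64), Interval(-9/7, 66/7)), ProductSet(Interval(-1/62, 3/94), Reals))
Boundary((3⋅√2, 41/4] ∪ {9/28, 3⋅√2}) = {9/28, 41/4, 3⋅√2}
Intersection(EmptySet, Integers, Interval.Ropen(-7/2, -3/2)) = EmptySet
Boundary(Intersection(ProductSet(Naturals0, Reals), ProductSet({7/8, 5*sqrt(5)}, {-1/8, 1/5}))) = EmptySet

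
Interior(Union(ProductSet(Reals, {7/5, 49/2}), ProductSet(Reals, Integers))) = EmptySet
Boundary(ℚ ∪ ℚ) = ℝ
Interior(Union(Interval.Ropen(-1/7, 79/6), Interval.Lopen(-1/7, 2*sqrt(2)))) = Interval.open(-1/7, 79/6)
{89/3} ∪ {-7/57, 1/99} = {-7/57, 1/99, 89/3}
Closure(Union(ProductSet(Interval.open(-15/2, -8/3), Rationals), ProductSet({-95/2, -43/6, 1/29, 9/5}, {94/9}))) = Union(ProductSet({-95/2, -43/6, 1/29, 9/5}, {94/9}), ProductSet(Interval(-15/2, -8/3), Reals))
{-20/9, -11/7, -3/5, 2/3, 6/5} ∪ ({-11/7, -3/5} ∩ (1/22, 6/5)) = {-20/9, -11/7, -3/5, 2/3, 6/5}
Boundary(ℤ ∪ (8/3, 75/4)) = {8/3, 75/4} ∪ (ℤ \ (8/3, 75/4))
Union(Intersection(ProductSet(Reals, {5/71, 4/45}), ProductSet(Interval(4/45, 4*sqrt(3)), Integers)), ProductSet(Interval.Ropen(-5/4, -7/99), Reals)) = ProductSet(Interval.Ropen(-5/4, -7/99), Reals)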